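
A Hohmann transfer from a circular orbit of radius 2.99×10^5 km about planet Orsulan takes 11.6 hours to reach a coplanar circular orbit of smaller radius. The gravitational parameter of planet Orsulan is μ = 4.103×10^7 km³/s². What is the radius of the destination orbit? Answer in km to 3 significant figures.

r₂ = 88100 km

Transfer time t = 11.6 hours = 41760 s, and t = π√(a_t³/μ).
So a_t = (μ t²/π²)^(1/3) = (4.103×10^7 × (41760)² / π²)^(1/3) = 1.9354×10^5 km.
Since a_t = (r₁ + r₂)/2, r₂ = 2a_t − r₁ = 2×1.9354×10^5 − 2.990×10^5 = 88080 km.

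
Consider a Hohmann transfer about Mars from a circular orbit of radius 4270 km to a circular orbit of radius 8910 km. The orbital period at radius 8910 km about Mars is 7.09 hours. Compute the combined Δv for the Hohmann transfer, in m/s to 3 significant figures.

Δv = 944 m/s

From Kepler's third law T² = 4π²r³/μ at r = 8910 km, T = 7.09 hours = 7.09 × 3600 s = 25524 s: μ = 4π²r³/T² = 42864.3 km³/s².
Transfer-ellipse semi-major axis a_t = (r₁ + r₂)/2 = (4270 + 8910)/2 = 6590 km.
At r₁ the circular-orbit speed is v₁ = √(μ/r₁) = 3.1684 km/s.
Transfer-orbit speed at r₁ (vis-viva equation): v_p = √[μ(2/r₁ − 1/a_t)] = 3.6841 km/s.
First burn Δv₁ = |v_p − v₁| = 0.5157 km/s.
At r₂, v₂ = √(μ/r₂) = 2.1934 km/s.
Transfer-orbit speed at r₂: v_a = √[μ(2/r₂ − 1/a_t)] = 1.7656 km/s.
Second burn Δv₂ = |v₂ − v_a| = 0.4278 km/s.
Total Δv = Δv₁ + Δv₂ = 0.9435 km/s.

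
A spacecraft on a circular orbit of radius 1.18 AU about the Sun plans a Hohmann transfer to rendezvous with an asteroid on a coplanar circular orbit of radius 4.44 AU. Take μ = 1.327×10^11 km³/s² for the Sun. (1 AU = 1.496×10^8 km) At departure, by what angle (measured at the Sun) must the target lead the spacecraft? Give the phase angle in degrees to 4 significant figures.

In km: r₁ = 1.18 × 1.496×10^8 = 1.76528×10^8 km; r₂ = 4.44 × 1.496×10^8 = 6.64224×10^8 km.
The Hohmann ellipse has a_t = (r₁ + r₂)/2 = 4.20376×10^8 km.
Transfer time t = π√(a_t³/μ) = 7.433×10^7 s.
Target angular speed ω₂ = √(μ/r₂³) = 2.128×10^-8 rad/s.
Angle swept by the target during transfer: ω₂·t = 1.58174 rad = 90.63°.
Arrival is 180° from departure on the ellipse, so φ = 180° − 90.63° = 89.37°.

φ = 89.37°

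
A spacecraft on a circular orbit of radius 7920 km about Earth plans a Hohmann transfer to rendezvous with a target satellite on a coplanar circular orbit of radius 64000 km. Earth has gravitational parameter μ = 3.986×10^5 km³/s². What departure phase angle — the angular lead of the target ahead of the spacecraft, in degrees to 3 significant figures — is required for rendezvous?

Transfer-ellipse semi-major axis a_t = (r₁ + r₂)/2 = (7920 + 64000)/2 = 35960 km.
Transfer time t = π√(a_t³/μ) = 33932.1 s.
Target angular speed ω₂ = √(μ/r₂³) = 3.89941×10^-5 rad/s.
Angle swept by the target during transfer: ω₂·t = 1.3232 rad = 75.81°.
The spacecraft traverses 180° on the transfer ellipse, so the target must lead by 180° − 75.81° = 104°.

φ = 104°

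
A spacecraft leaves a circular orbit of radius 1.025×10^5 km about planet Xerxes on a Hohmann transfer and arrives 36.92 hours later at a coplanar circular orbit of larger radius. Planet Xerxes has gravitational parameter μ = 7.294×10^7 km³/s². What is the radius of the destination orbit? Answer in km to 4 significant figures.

r₂ = 9.121×10^5 km

Transfer time t = 36.92 hours = 1.32912×10^5 s, and t = π√(a_t³/μ).
So a_t = (μ t²/π²)^(1/3) = (7.294×10^7 × (1.32912×10^5)² / π²)^(1/3) = 5.0730×10^5 km.
Since a_t = (r₁ + r₂)/2, r₂ = 2a_t − r₁ = 2×5.0730×10^5 − 1.025×10^5 = 9.121×10^5 km.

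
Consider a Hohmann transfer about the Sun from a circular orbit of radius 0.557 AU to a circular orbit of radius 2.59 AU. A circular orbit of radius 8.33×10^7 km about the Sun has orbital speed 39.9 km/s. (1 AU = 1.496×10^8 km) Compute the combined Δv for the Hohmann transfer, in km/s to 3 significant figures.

Δv = 18.8 km/s

From the circular-orbit relation v² = μ/r at r = 8.33×10^7 km: μ = v²r = (39.9)² × 8.33×10^7 = 1.32614×10^11 km³/s².
In km: r₁ = 0.557 × 1.496×10^8 = 8.33272×10^7 km; r₂ = 2.59 × 1.496×10^8 = 3.87464×10^8 km.
Semi-major axis of the transfer orbit: a_t = (8.33272×10^7 + 3.87464×10^8)/2 = 2.353956×10^8 km.
Circular speed at r₁: v₁ = √(μ/r₁) = √(1.32614×10^11/8.33272×10^7) = 39.89 km/s.
On the transfer ellipse at r₁, v² = μ(2/r − 1/a) gives v_p = √[μ(2/r₁ − 1/a_t)] = 51.18 km/s.
First burn Δv₁ = |v_p − v₁| = 11.29 km/s.
Circular speed at r₂: v₂ = √(μ/r₂) = 18.500 km/s.
Transfer-orbit speed at r₂: v_a = √[μ(2/r₂ − 1/a_t)] = 11.007 km/s.
Second burn Δv₂ = |v₂ − v_a| = 7.493 km/s.
Total Δv = Δv₁ + Δv₂ = 18.78 km/s.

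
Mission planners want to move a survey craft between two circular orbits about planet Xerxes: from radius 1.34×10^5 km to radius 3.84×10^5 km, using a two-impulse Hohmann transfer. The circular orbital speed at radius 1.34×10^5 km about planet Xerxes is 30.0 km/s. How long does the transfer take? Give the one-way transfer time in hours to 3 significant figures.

t = 10.5 hours

From the circular-orbit relation v² = μ/r at r = 1.34×10^5 km: μ = v²r = (30.0)² × 1.34×10^5 = 1.20600×10^8 km³/s².
The Hohmann ellipse has a_t = (r₁ + r₂)/2 = 2.590×10^5 km.
By Kepler's third law the transfer-orbit period is T = 2π√(a_t³/μ), so t = T/2 = 37710 s.
Converting: 37710 s ÷ 3600 s/hour = 10.5 hours.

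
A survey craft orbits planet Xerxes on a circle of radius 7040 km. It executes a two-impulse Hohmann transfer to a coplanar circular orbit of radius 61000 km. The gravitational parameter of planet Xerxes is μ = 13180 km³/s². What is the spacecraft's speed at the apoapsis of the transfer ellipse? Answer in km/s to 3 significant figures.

The Hohmann ellipse has a_t = (r₁ + r₂)/2 = 34020 km.
At apoapsis, r = 61000 km.
Vis-viva: v = √[μ(2/r − 1/a_t)] = √[13180 × (2/61000 − 1/34020)] = 0.2115 km/s.

v = 0.211 km/s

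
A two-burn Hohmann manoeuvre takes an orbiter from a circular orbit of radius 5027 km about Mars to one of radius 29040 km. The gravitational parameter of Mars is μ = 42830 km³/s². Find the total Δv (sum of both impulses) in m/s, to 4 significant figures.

Transfer-ellipse semi-major axis a_t = (r₁ + r₂)/2 = (5027 + 29040)/2 = 17033.5 km.
Circular speed at r₁: v₁ = √(μ/r₁) = √(42830/5027) = 2.9189 km/s.
On the transfer ellipse at r₁, vis-viva equation gives v_p = √[μ(2/r₁ − 1/a_t)] = 3.8112 km/s.
First burn Δv₁ = |v_p − v₁| = 0.8923 km/s.
At r₂, v₂ = √(μ/r₂) = 1.21444 km/s.
Transfer-orbit speed at r₂: v_a = √[μ(2/r₂ − 1/a_t)] = 0.659748 km/s.
Second burn Δv₂ = |v₂ − v_a| = 0.5547 km/s.
Δv = Δv₁ + Δv₂ = 0.8923 + 0.5547 = 1.447 km/s.

Δv = 1447 m/s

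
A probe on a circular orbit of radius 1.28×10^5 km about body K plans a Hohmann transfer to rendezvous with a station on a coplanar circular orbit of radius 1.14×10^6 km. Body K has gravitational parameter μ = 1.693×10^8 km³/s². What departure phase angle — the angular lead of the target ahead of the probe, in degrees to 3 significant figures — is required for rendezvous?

φ = 105°

Semi-major axis of the transfer orbit: a_t = (1.280×10^5 + 1.140×10^6)/2 = 6.340×10^5 km.
The half-period of the transfer ellipse is t = π√(a_t³/μ) = 1.21886×10^5 s.
Target angular speed ω₂ = √(μ/r₂³) = 1.06898×10^-5 rad/s.
Angle swept by the target during transfer: ω₂·t = 1.3029 rad = 74.65°.
The probe traverses 180° on the transfer ellipse, so the target must lead by 180° − 74.65° = 105°.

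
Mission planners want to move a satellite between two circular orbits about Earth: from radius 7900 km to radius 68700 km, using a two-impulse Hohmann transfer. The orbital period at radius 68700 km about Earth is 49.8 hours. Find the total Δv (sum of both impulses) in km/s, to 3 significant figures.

Δv = 3.72 km/s

From Kepler's third law T² = 4π²r³/μ at r = 68700 km, T = 49.8 hours = 49.8 × 3600 s = 1.7928×10^5 s: μ = 4π²r³/T² = 3.98260×10^5 km³/s².
Transfer-ellipse semi-major axis a_t = (r₁ + r₂)/2 = (7900 + 68700)/2 = 38300 km.
Circular speed at r₁: v₁ = √(μ/r₁) = √(3.98260×10^5/7900) = 7.100 km/s.
On the transfer ellipse at r₁, vis-viva equation gives v_p = √[μ(2/r₁ − 1/a_t)] = 9.509 km/s.
First burn Δv₁ = |v_p − v₁| = 2.409 km/s.
Circular speed at r₂: v₂ = √(μ/r₂) = 2.408 km/s.
Transfer-orbit speed at r₂: v_a = √[μ(2/r₂ − 1/a_t)] = 1.094 km/s.
Second burn Δv₂ = |v₂ − v_a| = 1.314 km/s.
Δv = Δv₁ + Δv₂ = 2.409 + 1.314 = 3.723 km/s.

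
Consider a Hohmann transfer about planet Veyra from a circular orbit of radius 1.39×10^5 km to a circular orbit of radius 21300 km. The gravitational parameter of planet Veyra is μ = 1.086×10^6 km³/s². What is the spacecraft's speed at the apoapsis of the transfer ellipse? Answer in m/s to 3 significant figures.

Transfer-ellipse semi-major axis a_t = (r₁ + r₂)/2 = (1.390×10^5 + 21300)/2 = 80150 km.
At apoapsis, r = 1.390×10^5 km.
Vis-viva: v = √[μ(2/r − 1/a_t)] = √[1.086×10^6 × (2/1.390×10^5 − 1/80150)] = 1.441 km/s.

v = 1440 m/s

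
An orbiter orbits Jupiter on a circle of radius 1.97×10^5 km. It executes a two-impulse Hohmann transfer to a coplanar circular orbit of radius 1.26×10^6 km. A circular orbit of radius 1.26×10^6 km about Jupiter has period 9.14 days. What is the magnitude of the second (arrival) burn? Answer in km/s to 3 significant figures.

From Kepler's third law T² = 4π²r³/μ at r = 1.26×10^6 km, T = 9.14 days = 9.14 × 86400 s = 7.89696×10^5 s: μ = 4π²r³/T² = 1.26634×10^8 km³/s².
Transfer-ellipse semi-major axis a_t = (r₁ + r₂)/2 = (1.970×10^5 + 1.260×10^6)/2 = 7.285×10^5 km.
On the circular orbit at r = 1.260×10^6 km, v_c = √(μ/r) = 10.025 km/s.
Transfer-orbit speed at the same r (vis-viva, a = a_t): v_t = √[μ(2/r − 1/a_t)] = 5.2133 km/s.
Δv₂ = |v_t − v_c| = |5.2133 − 10.025| = 4.812 km/s.

Δv₂ = 4.81 km/s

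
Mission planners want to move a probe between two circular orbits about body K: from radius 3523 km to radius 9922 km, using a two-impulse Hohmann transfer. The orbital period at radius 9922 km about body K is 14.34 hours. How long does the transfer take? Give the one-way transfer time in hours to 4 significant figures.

From Kepler's third law T² = 4π²r³/μ at r = 9922 km, T = 14.34 hours = 14.34 × 3600 s = 51624 s: μ = 4π²r³/T² = 14469.5 km³/s².
The Hohmann ellipse has a_t = (r₁ + r₂)/2 = 6722.5 km.
By Kepler's third law the transfer-orbit period is T = 2π√(a_t³/μ), so t = T/2 = 14395 s.
Converting: 14395 s ÷ 3600 s/hour = 3.999 hours.

t = 3.999 hours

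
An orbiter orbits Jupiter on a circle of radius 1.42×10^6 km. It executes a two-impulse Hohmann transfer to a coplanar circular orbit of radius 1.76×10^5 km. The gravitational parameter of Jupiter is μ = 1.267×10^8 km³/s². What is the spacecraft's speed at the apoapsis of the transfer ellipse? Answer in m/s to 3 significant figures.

v = 4440 m/s

Semi-major axis of the transfer orbit: a_t = (1.420×10^6 + 1.760×10^5)/2 = 7.980×10^5 km.
At apoapsis, r = 1.420×10^6 km.
Vis-viva: v = √[μ(2/r − 1/a_t)] = √[1.267×10^8 × (2/1.420×10^6 − 1/7.980×10^5)] = 4.436 km/s.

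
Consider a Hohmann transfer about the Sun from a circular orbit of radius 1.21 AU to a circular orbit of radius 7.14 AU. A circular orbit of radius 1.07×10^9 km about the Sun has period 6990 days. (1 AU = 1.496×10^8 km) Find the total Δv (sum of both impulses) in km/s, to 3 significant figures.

From Kepler's third law T² = 4π²r³/μ at r = 1.07×10^9 km, T = 6990 days = 6990 × 86400 s = 6.03936×10^8 s: μ = 4π²r³/T² = 1.32596×10^11 km³/s².
In km: r₁ = 1.21 × 1.496×10^8 = 1.81016×10^8 km; r₂ = 7.14 × 1.496×10^8 = 1.068144×10^9 km.
The Hohmann ellipse has a_t = (r₁ + r₂)/2 = 6.2458×10^8 km.
Circular speed at r₁: v₁ = √(μ/r₁) = √(1.32596×10^11/1.81016×10^8) = 27.065 km/s.
Transfer-orbit speed at r₁ (vis-viva): v_p = √[μ(2/r₁ − 1/a_t)] = 35.394 km/s.
First burn Δv₁ = |v_p − v₁| = 8.329 km/s.
At r₂, v₂ = √(μ/r₂) = 11.142 km/s.
Transfer-orbit speed at r₂: v_a = √[μ(2/r₂ − 1/a_t)] = 5.9981 km/s.
Second burn Δv₂ = |v₂ − v_a| = 5.144 km/s.
Total Δv = Δv₁ + Δv₂ = 13.47 km/s.

Δv = 13.5 km/s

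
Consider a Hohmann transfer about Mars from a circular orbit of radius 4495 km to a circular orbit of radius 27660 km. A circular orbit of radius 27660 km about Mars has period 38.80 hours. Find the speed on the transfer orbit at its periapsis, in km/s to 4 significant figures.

v = 4.048 km/s

From Kepler's third law T² = 4π²r³/μ at r = 27660 km, T = 38.80 hours = 38.80 × 3600 s = 1.3968×10^5 s: μ = 4π²r³/T² = 42820.1 km³/s².
Transfer-ellipse semi-major axis a_t = (r₁ + r₂)/2 = (4495 + 27660)/2 = 16077.5 km.
At periapsis, r = 4495 km.
Applying v² = μ(2/r − 1/a_t): v = 4.048 km/s.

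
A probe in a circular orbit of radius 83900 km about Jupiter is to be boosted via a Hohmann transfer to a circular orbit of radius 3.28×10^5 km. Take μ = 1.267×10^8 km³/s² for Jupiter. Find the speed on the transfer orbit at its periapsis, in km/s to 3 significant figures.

v = 49.0 km/s

Semi-major axis of the transfer orbit: a_t = (83900 + 3.280×10^5)/2 = 2.0595×10^5 km.
The periapsis of the transfer ellipse is at r = 83900 km.
From the vis-viva equation, v = √[μ(2/r − 1/a_t)] = 49.04 km/s.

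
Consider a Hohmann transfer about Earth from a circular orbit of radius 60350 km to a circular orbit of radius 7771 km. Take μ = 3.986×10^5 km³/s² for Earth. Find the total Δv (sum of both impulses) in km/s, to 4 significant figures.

Transfer-ellipse semi-major axis a_t = (r₁ + r₂)/2 = (60350 + 7771)/2 = 34060.5 km.
Circular speed at r₁: v₁ = √(μ/r₁) = √(3.986×10^5/60350) = 2.5700 km/s.
On the transfer ellipse at r₁, vis-viva gives v_a = √[μ(2/r₁ − 1/a_t)] = 1.2276 km/s.
First burn Δv₁ = |v_a − v₁| = 1.3424 km/s.
At r₂, v₂ = √(μ/r₂) = 7.1619 km/s.
Transfer-orbit speed at r₂: v_p = √[μ(2/r₂ − 1/a_t)] = 9.5333 km/s.
Second burn Δv₂ = |v₂ − v_p| = 2.3714 km/s.
Δv = Δv₁ + Δv₂ = 1.3424 + 2.3714 = 3.714 km/s.

Δv = 3.714 km/s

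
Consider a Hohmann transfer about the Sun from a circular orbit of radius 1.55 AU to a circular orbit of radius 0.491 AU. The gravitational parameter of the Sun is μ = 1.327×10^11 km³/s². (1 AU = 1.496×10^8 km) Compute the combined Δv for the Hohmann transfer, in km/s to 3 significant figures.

In km: r₁ = 1.55 × 1.496×10^8 = 2.3188×10^8 km; r₂ = 0.491 × 1.496×10^8 = 7.34536×10^7 km.
The Hohmann ellipse has a_t = (r₁ + r₂)/2 = 1.526668×10^8 km.
Circular speed at r₁: v₁ = √(μ/r₁) = √(1.327×10^11/2.3188×10^8) = 23.9223 km/s.
Transfer-orbit speed at r₁ (vis-viva): v_a = √[μ(2/r₁ − 1/a_t)] = 16.5935 km/s.
First burn Δv₁ = |v_a − v₁| = 7.329 km/s.
At r₂, v₂ = √(μ/r₂) = 42.504 km/s.
Transfer-orbit speed at r₂: v_p = √[μ(2/r₂ − 1/a_t)] = 52.383 km/s.
Second burn Δv₂ = |v₂ − v_p| = 9.879 km/s.
Δv = Δv₁ + Δv₂ = 7.329 + 9.879 = 17.21 km/s.

Δv = 17.2 km/s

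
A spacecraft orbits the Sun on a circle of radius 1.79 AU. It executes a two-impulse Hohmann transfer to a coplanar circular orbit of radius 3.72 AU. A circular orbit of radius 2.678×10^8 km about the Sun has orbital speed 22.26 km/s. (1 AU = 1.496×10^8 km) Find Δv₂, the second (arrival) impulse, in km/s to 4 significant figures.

From the circular-orbit relation v² = μ/r at r = 2.678×10^8 km: μ = v²r = (22.26)² × 2.678×10^8 = 1.32697×10^11 km³/s².
In km: r₁ = 1.79 × 1.496×10^8 = 2.67784×10^8 km; r₂ = 3.72 × 1.496×10^8 = 5.56512×10^8 km.
Transfer-ellipse semi-major axis a_t = (r₁ + r₂)/2 = (2.67784×10^8 + 5.56512×10^8)/2 = 4.12148×10^8 km.
Circular speed at r = 5.56512×10^8 km: v_c = √(μ/r) = 15.442 km/s.
Vis-viva on the transfer ellipse at r = 5.56512×10^8 km gives v_t = √[μ(2/r − 1/a_t)] = 12.447 km/s.
Δv₂ = |v_t − v_c| = |12.447 − 15.442| = 2.995 km/s.

Δv₂ = 2.995 km/s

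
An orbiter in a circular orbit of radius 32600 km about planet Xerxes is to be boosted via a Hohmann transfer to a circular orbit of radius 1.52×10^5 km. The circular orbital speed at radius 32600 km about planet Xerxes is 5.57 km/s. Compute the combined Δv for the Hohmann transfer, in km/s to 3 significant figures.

From the circular-orbit relation v² = μ/r at r = 32600 km: μ = v²r = (5.57)² × 32600 = 1.01141×10^6 km³/s².
Transfer-ellipse semi-major axis a_t = (r₁ + r₂)/2 = (32600 + 1.520×10^5)/2 = 92300 km.
Circular speed at r₁: v₁ = √(μ/r₁) = √(1.01141×10^6/32600) = 5.5700 km/s.
On the transfer ellipse at r₁, vis-viva equation gives v_p = √[μ(2/r₁ − 1/a_t)] = 7.1479 km/s.
First burn Δv₁ = |v_p − v₁| = 1.5779 km/s.
At r₂, v₂ = √(μ/r₂) = 2.5795 km/s.
Transfer-orbit speed at r₂: v_a = √[μ(2/r₂ − 1/a_t)] = 1.5330 km/s.
Second burn Δv₂ = |v₂ − v_a| = 1.0465 km/s.
Total Δv = Δv₁ + Δv₂ = 2.624 km/s.

Δv = 2.62 km/s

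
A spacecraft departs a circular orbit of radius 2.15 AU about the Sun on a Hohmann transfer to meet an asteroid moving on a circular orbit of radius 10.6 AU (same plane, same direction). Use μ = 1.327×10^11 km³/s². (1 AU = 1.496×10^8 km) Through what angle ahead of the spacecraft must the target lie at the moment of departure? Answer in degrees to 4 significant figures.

In km: r₁ = 2.15 × 1.496×10^8 = 3.2164×10^8 km; r₂ = 10.6 × 1.496×10^8 = 1.58576×10^9 km.
Transfer-ellipse semi-major axis a_t = (r₁ + r₂)/2 = (3.2164×10^8 + 1.58576×10^9)/2 = 9.537×10^8 km.
The half-period of the transfer ellipse is t = π√(a_t³/μ) = 2.5400×10^8 s.
Target angular speed ω₂ = √(μ/r₂³) = 5.7687×10^-9 rad/s.
Angle swept by the target during transfer: ω₂·t = 1.4652 rad = 83.95°.
The spacecraft traverses 180° on the transfer ellipse, so the target must lead by 180° − 83.95° = 96.05°.

φ = 96.05°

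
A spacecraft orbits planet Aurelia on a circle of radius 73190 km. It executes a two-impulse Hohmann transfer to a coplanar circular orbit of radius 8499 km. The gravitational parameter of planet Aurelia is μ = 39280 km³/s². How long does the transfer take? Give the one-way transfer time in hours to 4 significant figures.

t = 36.35 hours

Semi-major axis of the transfer orbit: a_t = (73190 + 8499)/2 = 40844.5 km.
Transfer time t = π√(a_t³/μ) = π√((40844.5)³ / 39280) = 1.3085×10^5 s.
Converting: 1.3085×10^5 s ÷ 3600 s/hour = 36.35 hours.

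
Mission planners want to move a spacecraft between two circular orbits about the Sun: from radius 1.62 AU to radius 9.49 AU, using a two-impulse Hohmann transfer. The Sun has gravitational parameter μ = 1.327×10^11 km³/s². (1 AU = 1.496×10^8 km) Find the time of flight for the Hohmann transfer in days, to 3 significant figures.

t = 2390 days

In km: r₁ = 1.62 × 1.496×10^8 = 2.42352×10^8 km; r₂ = 9.49 × 1.496×10^8 = 1.419704×10^9 km.
Transfer-ellipse semi-major axis a_t = (r₁ + r₂)/2 = (2.42352×10^8 + 1.419704×10^9)/2 = 8.31028×10^8 km.
Half the transfer-orbit period gives t = π√(a_t³/μ) = 2.066×10^8 s.
Converting: 2.066×10^8 s ÷ 86400 s/day = 2390 days.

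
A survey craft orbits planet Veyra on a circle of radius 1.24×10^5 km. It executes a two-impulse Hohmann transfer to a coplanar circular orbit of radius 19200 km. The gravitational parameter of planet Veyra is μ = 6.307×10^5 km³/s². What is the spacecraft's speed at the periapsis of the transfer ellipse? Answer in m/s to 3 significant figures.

v = 7540 m/s

The Hohmann ellipse has a_t = (r₁ + r₂)/2 = 71600 km.
The periapsis of the transfer ellipse is at r = 19200 km.
Applying v² = μ(2/r − 1/a_t): v = 7.542 km/s.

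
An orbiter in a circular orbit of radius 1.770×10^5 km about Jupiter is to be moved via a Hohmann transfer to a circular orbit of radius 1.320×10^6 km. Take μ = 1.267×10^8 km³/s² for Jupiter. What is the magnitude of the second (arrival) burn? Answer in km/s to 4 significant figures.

Δv₂ = 5.033 km/s

The Hohmann ellipse has a_t = (r₁ + r₂)/2 = 7.485×10^5 km.
Circular speed at r = 1.320×10^6 km: v_c = √(μ/r) = 9.797 km/s.
Vis-viva on the transfer ellipse at r = 1.320×10^6 km gives v_t = √[μ(2/r − 1/a_t)] = 4.764 km/s.
Δv₂ = |v_t − v_c| = |4.764 − 9.797| = 5.033 km/s.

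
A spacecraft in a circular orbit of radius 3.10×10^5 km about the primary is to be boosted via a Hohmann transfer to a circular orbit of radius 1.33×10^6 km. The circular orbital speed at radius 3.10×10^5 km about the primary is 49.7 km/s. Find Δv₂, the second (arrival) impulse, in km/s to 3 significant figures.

From the circular-orbit relation v² = μ/r at r = 3.10×10^5 km: μ = v²r = (49.7)² × 3.10×10^5 = 7.65728×10^8 km³/s².
The Hohmann ellipse has a_t = (r₁ + r₂)/2 = 8.200×10^5 km.
On the circular orbit at r = 1.330×10^6 km, v_c = √(μ/r) = 23.994 km/s.
Vis-viva on the transfer ellipse at r = 1.330×10^6 km gives v_t = √[μ(2/r − 1/a_t)] = 14.753 km/s.
Δv₂ = |v_t − v_c| = |14.753 − 23.994| = 9.241 km/s.

Δv₂ = 9.24 km/s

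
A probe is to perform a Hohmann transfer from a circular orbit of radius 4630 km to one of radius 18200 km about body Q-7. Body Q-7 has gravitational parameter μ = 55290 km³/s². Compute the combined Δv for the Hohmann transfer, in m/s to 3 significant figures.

Δv = 1540 m/s

Semi-major axis of the transfer orbit: a_t = (4630 + 18200)/2 = 11415 km.
Circular speed at r₁: v₁ = √(μ/r₁) = √(55290/4630) = 3.4557 km/s.
Transfer-orbit speed at r₁ (vis-viva equation): v_p = √[μ(2/r₁ − 1/a_t)] = 4.3635 km/s.
First burn Δv₁ = |v_p − v₁| = 0.9078 km/s.
Circular speed at r₂: v₂ = √(μ/r₂) = 1.74296 km/s.
Transfer-orbit speed at r₂: v_a = √[μ(2/r₂ − 1/a_t)] = 1.11004 km/s.
Second burn Δv₂ = |v₂ − v_a| = 0.6329 km/s.
Total Δv = Δv₁ + Δv₂ = 1.541 km/s.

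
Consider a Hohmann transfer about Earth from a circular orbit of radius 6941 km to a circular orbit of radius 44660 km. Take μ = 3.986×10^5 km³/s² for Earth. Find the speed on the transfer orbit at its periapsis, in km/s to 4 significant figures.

v = 9.970 km/s

Transfer-ellipse semi-major axis a_t = (r₁ + r₂)/2 = (6941 + 44660)/2 = 25800.5 km.
At periapsis, r = 6941 km.
From the vis-viva equation, v = √[μ(2/r − 1/a_t)] = 9.970 km/s.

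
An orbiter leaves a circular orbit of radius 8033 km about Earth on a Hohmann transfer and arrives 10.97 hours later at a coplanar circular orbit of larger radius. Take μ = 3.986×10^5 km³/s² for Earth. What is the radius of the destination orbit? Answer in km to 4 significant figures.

r₂ = 71540 km

Transfer time t = 10.97 hours = 39492 s, and t = π√(a_t³/μ).
So a_t = (μ t²/π²)^(1/3) = (3.986×10^5 × (39492)² / π²)^(1/3) = 39788 km.
Since a_t = (r₁ + r₂)/2, r₂ = 2a_t − r₁ = 2×39788 − 8033 = 71543 km.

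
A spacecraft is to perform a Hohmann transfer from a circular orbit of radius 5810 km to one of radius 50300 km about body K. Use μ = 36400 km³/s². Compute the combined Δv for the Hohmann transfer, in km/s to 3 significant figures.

Δv = 1.31 km/s

The Hohmann ellipse has a_t = (r₁ + r₂)/2 = 28055 km.
Circular speed at r₁: v₁ = √(μ/r₁) = √(36400/5810) = 2.5030 km/s.
On the transfer ellipse at r₁, vis-viva equation gives v_p = √[μ(2/r₁ − 1/a_t)] = 3.3515 km/s.
First burn Δv₁ = |v_p − v₁| = 0.8485 km/s.
At r₂, v₂ = √(μ/r₂) = 0.8507 km/s.
Transfer-orbit speed at r₂: v_a = √[μ(2/r₂ − 1/a_t)] = 0.3871 km/s.
Second burn Δv₂ = |v₂ − v_a| = 0.4636 km/s.
Total Δv = Δv₁ + Δv₂ = 1.312 km/s.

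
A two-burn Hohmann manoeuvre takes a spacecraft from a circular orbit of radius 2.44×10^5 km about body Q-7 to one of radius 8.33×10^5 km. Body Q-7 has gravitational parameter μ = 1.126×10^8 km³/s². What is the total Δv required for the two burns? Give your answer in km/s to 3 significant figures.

Transfer-ellipse semi-major axis a_t = (r₁ + r₂)/2 = (2.440×10^5 + 8.330×10^5)/2 = 5.385×10^5 km.
Circular speed at r₁: v₁ = √(μ/r₁) = √(1.126×10^8/2.440×10^5) = 21.482 km/s.
Transfer-orbit speed at r₁ (vis-viva): v_p = √[μ(2/r₁ − 1/a_t)] = 26.718 km/s.
First burn Δv₁ = |v_p − v₁| = 5.236 km/s.
At r₂, v₂ = √(μ/r₂) = 11.626 km/s.
Transfer-orbit speed at r₂: v_a = √[μ(2/r₂ − 1/a_t)] = 7.8262 km/s.
Second burn Δv₂ = |v₂ − v_a| = 3.800 km/s.
Δv = Δv₁ + Δv₂ = 5.236 + 3.800 = 9.036 km/s.

Δv = 9.04 km/s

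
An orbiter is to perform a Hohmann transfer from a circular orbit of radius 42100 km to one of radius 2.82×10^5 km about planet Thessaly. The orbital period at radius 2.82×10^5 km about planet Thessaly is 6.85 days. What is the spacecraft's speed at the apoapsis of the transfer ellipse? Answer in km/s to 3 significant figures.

v = 1.53 km/s

From Kepler's third law T² = 4π²r³/μ at r = 2.82×10^5 km, T = 6.85 days = 6.85 × 86400 s = 5.9184×10^5 s: μ = 4π²r³/T² = 2.52754×10^6 km³/s².
The Hohmann ellipse has a_t = (r₁ + r₂)/2 = 1.6205×10^5 km.
The apoapsis of the transfer ellipse is at r = 2.820×10^5 km.
From the vis-viva equation, v = √[μ(2/r − 1/a_t)] = 1.526 km/s.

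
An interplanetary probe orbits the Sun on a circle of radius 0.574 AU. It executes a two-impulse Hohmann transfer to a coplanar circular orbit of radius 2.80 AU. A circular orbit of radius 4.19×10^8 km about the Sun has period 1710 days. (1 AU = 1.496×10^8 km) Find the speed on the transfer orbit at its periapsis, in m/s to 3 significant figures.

v = 50700 m/s

From Kepler's third law T² = 4π²r³/μ at r = 4.19×10^8 km, T = 1710 days = 1710 × 86400 s = 1.47744×10^8 s: μ = 4π²r³/T² = 1.33040×10^11 km³/s².
In km: r₁ = 0.574 × 1.496×10^8 = 8.58704×10^7 km; r₂ = 2.80 × 1.496×10^8 = 4.1888×10^8 km.
The Hohmann ellipse has a_t = (r₁ + r₂)/2 = 2.523752×10^8 km.
The periapsis of the transfer ellipse is at r = 8.58704×10^7 km.
Applying v² = μ(2/r − 1/a_t): v = 50.71 km/s.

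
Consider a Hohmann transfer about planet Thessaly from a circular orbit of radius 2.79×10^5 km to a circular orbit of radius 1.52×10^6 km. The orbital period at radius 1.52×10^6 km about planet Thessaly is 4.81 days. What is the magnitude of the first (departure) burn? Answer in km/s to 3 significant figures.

Δv₁ = 16.1 km/s

From Kepler's third law T² = 4π²r³/μ at r = 1.52×10^6 km, T = 4.81 days = 4.81 × 86400 s = 4.15584×10^5 s: μ = 4π²r³/T² = 8.02736×10^8 km³/s².
Semi-major axis of the transfer orbit: a_t = (2.790×10^5 + 1.520×10^6)/2 = 8.995×10^5 km.
Circular speed at r = 2.790×10^5 km: v_c = √(μ/r) = 53.64 km/s.
Transfer-orbit speed at the same r (vis-viva, a = a_t): v_t = √[μ(2/r − 1/a_t)] = 69.73 km/s.
Δv₁ = |v_t − v_c| = |69.73 − 53.64| = 16.09 km/s.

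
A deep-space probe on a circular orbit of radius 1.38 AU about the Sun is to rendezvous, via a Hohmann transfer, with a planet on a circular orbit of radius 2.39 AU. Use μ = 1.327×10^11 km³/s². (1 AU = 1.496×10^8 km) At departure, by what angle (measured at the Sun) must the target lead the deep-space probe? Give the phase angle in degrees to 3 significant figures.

In km: r₁ = 1.38 × 1.496×10^8 = 2.06448×10^8 km; r₂ = 2.39 × 1.496×10^8 = 3.57544×10^8 km.
The Hohmann ellipse has a_t = (r₁ + r₂)/2 = 2.81996×10^8 km.
The half-period of the transfer ellipse is t = π√(a_t³/μ) = 4.084×10^7 s.
The target's mean motion on its circular orbit is ω₂ = √(μ/r₂³) = 5.388×10^-8 rad/s.
Angle swept by the target during transfer: ω₂·t = 2.200 rad = 126.1°.
The deep-space probe traverses 180° on the transfer ellipse, so the target must lead by 180° − 126.1° = 53.9°.

φ = 53.9°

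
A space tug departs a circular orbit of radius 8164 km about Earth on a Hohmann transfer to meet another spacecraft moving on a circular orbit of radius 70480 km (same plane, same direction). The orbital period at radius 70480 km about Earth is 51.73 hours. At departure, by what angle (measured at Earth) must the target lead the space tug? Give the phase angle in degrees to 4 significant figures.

φ = 105.0°

From Kepler's third law T² = 4π²r³/μ at r = 70480 km, T = 51.73 hours = 51.73 × 3600 s = 1.86228×10^5 s: μ = 4π²r³/T² = 3.98536×10^5 km³/s².
Transfer-ellipse semi-major axis a_t = (r₁ + r₂)/2 = (8164 + 70480)/2 = 39322 km.
Transfer time t = π√(a_t³/μ) = 38803 s.
Target angular speed ω₂ = √(μ/r₂³) = 3.3739×10^-5 rad/s.
Angle swept by the target during transfer: ω₂·t = 1.3092 rad = 75.01°.
The space tug traverses 180° on the transfer ellipse, so the target must lead by 180° − 75.01° = 105.0°.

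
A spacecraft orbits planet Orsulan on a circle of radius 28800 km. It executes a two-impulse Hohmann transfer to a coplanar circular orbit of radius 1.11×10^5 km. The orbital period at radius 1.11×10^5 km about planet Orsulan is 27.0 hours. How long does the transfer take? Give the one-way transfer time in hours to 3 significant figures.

From Kepler's third law T² = 4π²r³/μ at r = 1.11×10^5 km, T = 27.0 hours = 27.0 × 3600 s = 97200 s: μ = 4π²r³/T² = 5.71474×10^6 km³/s².
Transfer-ellipse semi-major axis a_t = (r₁ + r₂)/2 = (28800 + 1.110×10^5)/2 = 69900 km.
By Kepler's third law the transfer-orbit period is T = 2π√(a_t³/μ), so t = T/2 = 24290 s.
Converting: 24290 s ÷ 3600 s/hour = 6.75 hours.

t = 6.75 hours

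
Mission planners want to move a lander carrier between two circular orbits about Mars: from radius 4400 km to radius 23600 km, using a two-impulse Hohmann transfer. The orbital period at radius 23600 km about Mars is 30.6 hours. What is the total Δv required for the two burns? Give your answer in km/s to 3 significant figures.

From Kepler's third law T² = 4π²r³/μ at r = 23600 km, T = 30.6 hours = 30.6 × 3600 s = 1.1016×10^5 s: μ = 4π²r³/T² = 42761.0 km³/s².
Transfer-ellipse semi-major axis a_t = (r₁ + r₂)/2 = (4400 + 23600)/2 = 14000 km.
At r₁ the circular-orbit speed is v₁ = √(μ/r₁) = 3.11744 km/s.
On the transfer ellipse at r₁, vis-viva gives v_p = √[μ(2/r₁ − 1/a_t)] = 4.04753 km/s.
First burn Δv₁ = |v_p − v₁| = 0.93009 km/s.
At r₂, v₂ = √(μ/r₂) = 1.34607 km/s.
Transfer-orbit speed at r₂: v_a = √[μ(2/r₂ − 1/a_t)] = 0.754623 km/s.
Second burn Δv₂ = |v₂ − v_a| = 0.59145 km/s.
Total Δv = Δv₁ + Δv₂ = 1.522 km/s.

Δv = 1.52 km/s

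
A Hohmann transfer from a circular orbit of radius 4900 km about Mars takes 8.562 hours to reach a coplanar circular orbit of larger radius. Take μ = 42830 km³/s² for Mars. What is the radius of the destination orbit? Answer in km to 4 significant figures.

Transfer time t = 8.562 hours = 30823.2 s, and t = π√(a_t³/μ).
So a_t = (μ t²/π²)^(1/3) = (42830 × (30823.2)² / π²)^(1/3) = 16035 km.
Since a_t = (r₁ + r₂)/2, r₂ = 2a_t − r₁ = 2×16035 − 4900 = 27170 km.

r₂ = 27170 km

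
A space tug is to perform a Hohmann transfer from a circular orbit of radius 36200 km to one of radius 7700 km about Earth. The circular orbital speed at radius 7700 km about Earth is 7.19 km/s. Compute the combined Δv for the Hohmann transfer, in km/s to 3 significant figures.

Δv = 3.40 km/s

From the circular-orbit relation v² = μ/r at r = 7700 km: μ = v²r = (7.19)² × 7700 = 3.98060×10^5 km³/s².
The Hohmann ellipse has a_t = (r₁ + r₂)/2 = 21950 km.
Circular speed at r₁: v₁ = √(μ/r₁) = √(3.98060×10^5/36200) = 3.316042 km/s.
On the transfer ellipse at r₁, vis-viva equation gives v_a = √[μ(2/r₁ − 1/a_t)] = 1.964030 km/s.
First burn Δv₁ = |v_a − v₁| = 1.352012 km/s.
Circular speed at r₂: v₂ = √(μ/r₂) = 7.190000 km/s.
Transfer-orbit speed at r₂: v_p = √[μ(2/r₂ − 1/a_t)] = 9.233491 km/s.
Second burn Δv₂ = |v₂ − v_p| = 2.043491 km/s.
Total Δv = Δv₁ + Δv₂ = 3.396 km/s.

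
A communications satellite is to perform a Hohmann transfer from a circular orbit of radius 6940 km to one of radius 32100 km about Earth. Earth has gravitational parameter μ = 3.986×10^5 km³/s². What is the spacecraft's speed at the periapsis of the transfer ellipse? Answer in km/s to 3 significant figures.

v = 9.72 km/s

Semi-major axis of the transfer orbit: a_t = (6940 + 32100)/2 = 19520 km.
The periapsis of the transfer ellipse is at r = 6940 km.
From the vis-viva equation, v = √[μ(2/r − 1/a_t)] = 9.719 km/s.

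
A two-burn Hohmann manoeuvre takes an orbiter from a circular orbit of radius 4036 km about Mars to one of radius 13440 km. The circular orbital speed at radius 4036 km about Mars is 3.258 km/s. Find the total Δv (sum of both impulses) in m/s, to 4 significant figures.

From the circular-orbit relation v² = μ/r at r = 4036 km: μ = v²r = (3.258)² × 4036 = 42840.4 km³/s².
Transfer-ellipse semi-major axis a_t = (r₁ + r₂)/2 = (4036 + 13440)/2 = 8738 km.
Circular speed at r₁: v₁ = √(μ/r₁) = √(42840.4/4036) = 3.2580 km/s.
On the transfer ellipse at r₁, vis-viva gives v_p = √[μ(2/r₁ − 1/a_t)] = 4.0406 km/s.
First burn Δv₁ = |v_p − v₁| = 0.7826 km/s.
At r₂, v₂ = √(μ/r₂) = 1.785 km/s.
Transfer-orbit speed at r₂: v_a = √[μ(2/r₂ − 1/a_t)] = 1.213 km/s.
Second burn Δv₂ = |v₂ − v_a| = 0.5720 km/s.
Total Δv = Δv₁ + Δv₂ = 1.355 km/s.

Δv = 1355 m/s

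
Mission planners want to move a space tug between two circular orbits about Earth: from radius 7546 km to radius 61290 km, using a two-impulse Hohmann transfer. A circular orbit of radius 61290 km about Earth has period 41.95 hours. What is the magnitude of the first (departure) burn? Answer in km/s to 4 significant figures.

Δv₁ = 2.431 km/s

From Kepler's third law T² = 4π²r³/μ at r = 61290 km, T = 41.95 hours = 41.95 × 3600 s = 1.5102×10^5 s: μ = 4π²r³/T² = 3.98529×10^5 km³/s².
Semi-major axis of the transfer orbit: a_t = (7546 + 61290)/2 = 34418 km.
Circular speed at r = 7546 km: v_c = √(μ/r) = 7.267 km/s.
Vis-viva on the transfer ellipse at r = 7546 km gives v_t = √[μ(2/r − 1/a_t)] = 9.698 km/s.
Δv₁ = |v_t − v_c| = |9.698 − 7.267| = 2.431 km/s.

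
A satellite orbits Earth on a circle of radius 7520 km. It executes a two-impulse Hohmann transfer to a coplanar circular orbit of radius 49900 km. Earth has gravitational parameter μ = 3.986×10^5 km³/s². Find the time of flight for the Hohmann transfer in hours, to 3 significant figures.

Transfer-ellipse semi-major axis a_t = (r₁ + r₂)/2 = (7520 + 49900)/2 = 28710 km.
By Kepler's third law the transfer-orbit period is T = 2π√(a_t³/μ), so t = T/2 = 24206 s.
Converting: 24206 s ÷ 3600 s/hour = 6.72 hours.

t = 6.72 hours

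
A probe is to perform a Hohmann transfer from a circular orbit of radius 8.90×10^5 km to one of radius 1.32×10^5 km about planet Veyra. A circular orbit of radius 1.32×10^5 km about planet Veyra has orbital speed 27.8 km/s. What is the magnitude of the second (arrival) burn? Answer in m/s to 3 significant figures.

Δv₂ = 8890 m/s

From the circular-orbit relation v² = μ/r at r = 1.32×10^5 km: μ = v²r = (27.8)² × 1.32×10^5 = 1.02015×10^8 km³/s².
The Hohmann ellipse has a_t = (r₁ + r₂)/2 = 5.110×10^5 km.
On the circular orbit at r = 1.320×10^5 km, v_c = √(μ/r) = 27.800 km/s.
Vis-viva on the transfer ellipse at r = 1.320×10^5 km gives v_t = √[μ(2/r − 1/a_t)] = 36.688 km/s.
Δv₂ = |v_t − v_c| = |36.688 − 27.800| = 8.888 km/s.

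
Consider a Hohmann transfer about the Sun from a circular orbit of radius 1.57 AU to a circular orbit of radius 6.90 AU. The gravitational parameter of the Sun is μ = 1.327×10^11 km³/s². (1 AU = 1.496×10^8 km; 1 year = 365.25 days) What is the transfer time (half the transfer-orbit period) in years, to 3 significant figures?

t = 4.36 years

In km: r₁ = 1.57 × 1.496×10^8 = 2.34872×10^8 km; r₂ = 6.90 × 1.496×10^8 = 1.03224×10^9 km.
Transfer-ellipse semi-major axis a_t = (r₁ + r₂)/2 = (2.34872×10^8 + 1.03224×10^9)/2 = 6.33556×10^8 km.
Half the transfer-orbit period gives t = π√(a_t³/μ) = 1.375×10^8 s.
Converting: 1.375×10^8 s ÷ 3.15576×10^7 s/year (365.25 × 86400) = 4.36 years.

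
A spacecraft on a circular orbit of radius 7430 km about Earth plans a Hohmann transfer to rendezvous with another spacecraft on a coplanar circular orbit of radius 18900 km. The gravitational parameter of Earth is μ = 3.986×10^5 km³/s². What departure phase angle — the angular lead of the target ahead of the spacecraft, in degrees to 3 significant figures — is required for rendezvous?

φ = 75.4°

Transfer-ellipse semi-major axis a_t = (r₁ + r₂)/2 = (7430 + 18900)/2 = 13165 km.
The half-period of the transfer ellipse is t = π√(a_t³/μ) = 7516 s.
The target's mean motion on its circular orbit is ω₂ = √(μ/r₂³) = 2.430×10^-4 rad/s.
Angle swept by the target during transfer: ω₂·t = 1.826 rad = 104.6°.
Arrival is 180° from departure on the ellipse, so φ = 180° − 104.6° = 75.4°.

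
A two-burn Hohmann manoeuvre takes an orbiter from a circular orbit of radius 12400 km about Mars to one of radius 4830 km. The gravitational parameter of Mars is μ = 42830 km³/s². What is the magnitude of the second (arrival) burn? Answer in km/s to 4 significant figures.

Δv₂ = 0.5948 km/s

Semi-major axis of the transfer orbit: a_t = (12400 + 4830)/2 = 8615 km.
On the circular orbit at r = 4830 km, v_c = √(μ/r) = 2.9778 km/s.
Vis-viva on the transfer ellipse at r = 4830 km gives v_t = √[μ(2/r − 1/a_t)] = 3.5726 km/s.
Δv₂ = |v_t − v_c| = |3.5726 − 2.9778| = 0.5948 km/s.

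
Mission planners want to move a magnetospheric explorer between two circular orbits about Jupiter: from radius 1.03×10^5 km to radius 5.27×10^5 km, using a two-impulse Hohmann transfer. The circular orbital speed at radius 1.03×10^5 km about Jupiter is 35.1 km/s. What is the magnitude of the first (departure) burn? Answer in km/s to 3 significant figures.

From the circular-orbit relation v² = μ/r at r = 1.03×10^5 km: μ = v²r = (35.1)² × 1.03×10^5 = 1.26897×10^8 km³/s².
Transfer-ellipse semi-major axis a_t = (r₁ + r₂)/2 = (1.030×10^5 + 5.270×10^5)/2 = 3.150×10^5 km.
On the circular orbit at r = 1.030×10^5 km, v_c = √(μ/r) = 35.10 km/s.
Transfer-orbit speed at the same r (vis-viva, a = a_t): v_t = √[μ(2/r − 1/a_t)] = 45.40 km/s.
Δv₁ = |v_t − v_c| = |45.40 − 35.10| = 10.30 km/s.

Δv₁ = 10.3 km/s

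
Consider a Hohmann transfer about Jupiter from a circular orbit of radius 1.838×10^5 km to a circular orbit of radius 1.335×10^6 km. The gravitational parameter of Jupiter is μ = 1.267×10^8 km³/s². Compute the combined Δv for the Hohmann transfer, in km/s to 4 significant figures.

Semi-major axis of the transfer orbit: a_t = (1.838×10^5 + 1.335×10^6)/2 = 7.594×10^5 km.
Circular speed at r₁: v₁ = √(μ/r₁) = √(1.267×10^8/1.838×10^5) = 26.25521 km/s.
On the transfer ellipse at r₁, v² = μ(2/r − 1/a) gives v_p = √[μ(2/r₁ − 1/a_t)] = 34.81135 km/s.
First burn Δv₁ = |v_p − v₁| = 8.5561 km/s.
At r₂, v₂ = √(μ/r₂) = 9.7420 km/s.
Transfer-orbit speed at r₂: v_a = √[μ(2/r₂ − 1/a_t)] = 4.7928 km/s.
Second burn Δv₂ = |v₂ − v_a| = 4.9492 km/s.
Total Δv = Δv₁ + Δv₂ = 13.51 km/s.

Δv = 13.51 km/s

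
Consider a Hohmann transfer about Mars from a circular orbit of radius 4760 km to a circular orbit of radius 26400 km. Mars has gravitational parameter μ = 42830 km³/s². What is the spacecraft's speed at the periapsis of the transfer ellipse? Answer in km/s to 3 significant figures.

v = 3.90 km/s

The Hohmann ellipse has a_t = (r₁ + r₂)/2 = 15580 km.
At periapsis, r = 4760 km.
Vis-viva: v = √[μ(2/r − 1/a_t)] = √[42830 × (2/4760 − 1/15580)] = 3.905 km/s.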